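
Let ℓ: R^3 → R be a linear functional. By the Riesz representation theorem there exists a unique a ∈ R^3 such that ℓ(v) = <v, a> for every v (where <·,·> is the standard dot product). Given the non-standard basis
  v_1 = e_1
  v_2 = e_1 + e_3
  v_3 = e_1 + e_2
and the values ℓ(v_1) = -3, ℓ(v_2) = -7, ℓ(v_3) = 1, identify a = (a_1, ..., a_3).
a = (-3, 4, -4)

Write a = (a_1, ..., a_3) in the standard basis. For each basis vector v_i, ℓ(v_i) = <v_i, a> is a linear equation in the a_j's. Collect the n equations into a matrix system V a = ℓ, where row i of V is v_i (expressed in the standard basis). Since V is invertible (lower-triangular with 1s on the diagonal, up to permutation), solve by back-substitution:
  V =
[[1, 0, 0],
 [1, 0, 1],
 [1, 1, 0]]
  V a = (-3, -7, 1)
Solving gives a = (-3, 4, -4).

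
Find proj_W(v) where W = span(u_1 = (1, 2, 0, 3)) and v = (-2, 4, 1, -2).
proj_W(v) = (0, 0, 0, 0)

Set up U = [u_1 | ... | u_1] ∈ R^(4×1). The projector onto W = col(U) is P = U (U^T U)^(-1) U^T.
Compute U^T U =
  [14],
and U^T v = (0).
Solve U^T U · c = U^T v for the coefficients: c = (0). The projection is proj_W(v) = U c.
Check: (v - proj_W(v)) · u_1 = 0  (should be 0).
Result: proj_W(v) = (0, 0, 0, 0).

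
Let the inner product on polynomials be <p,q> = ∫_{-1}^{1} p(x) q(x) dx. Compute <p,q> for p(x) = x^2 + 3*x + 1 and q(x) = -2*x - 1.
<p,q> = -20/3

Expand the product: p(x)·q(x) = -2*x^3 - 7*x^2 - 5*x - 1.
∫_{-1}^{1} of each monomial x^k gives [2/(k+1) if k even, 0 if k odd]. Integrating term-by-term (or equivalently evaluating the antiderivative F(x) = -x^4/2 - 7*x^3/3 - 5*x^2/2 - x at the endpoints):
  F(1) − F(−1) = -19/3 − (1/3) = -20/3.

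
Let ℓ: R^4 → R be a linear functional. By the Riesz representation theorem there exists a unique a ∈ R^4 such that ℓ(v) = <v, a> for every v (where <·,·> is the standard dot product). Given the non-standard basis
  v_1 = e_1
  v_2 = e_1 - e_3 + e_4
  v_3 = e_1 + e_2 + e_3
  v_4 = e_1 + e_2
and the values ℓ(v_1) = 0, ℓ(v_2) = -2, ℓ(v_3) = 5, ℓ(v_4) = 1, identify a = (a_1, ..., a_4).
a = (0, 1, 4, 2)

Write a = (a_1, ..., a_4) in the standard basis. For each basis vector v_i, ℓ(v_i) = <v_i, a> is a linear equation in the a_j's. Collect the n equations into a matrix system V a = ℓ, where row i of V is v_i (expressed in the standard basis). Since V is invertible (lower-triangular with 1s on the diagonal, up to permutation), solve by back-substitution:
  V =
[[1, 0, 0, 0],
 [1, 0, -1, 1],
 [1, 1, 1, 0],
 [1, 1, 0, 0]]
  V a = (0, -2, 5, 1)
Solving gives a = (0, 1, 4, 2).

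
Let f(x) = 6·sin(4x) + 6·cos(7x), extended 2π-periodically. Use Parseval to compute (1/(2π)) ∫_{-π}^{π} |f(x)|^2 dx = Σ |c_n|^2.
Σ |c_n|^2 = 36

Expand |f|^2 and use orthogonality of {sin(nx), cos(mx)} on [-π, π]:
  ∫_{-π}^{π} sin(nx)^2 dx = π, ∫ cos(mx)^2 dx = π, and cross terms integrate to 0.
So ∫_{-π}^{π} f(x)^2 dx = 6^2 · π + 6^2 · π = (36 + 36)π.
Divide by 2π: (36 + 36)/2 = 36.
By Parseval, this equals Σ |c_n|^2.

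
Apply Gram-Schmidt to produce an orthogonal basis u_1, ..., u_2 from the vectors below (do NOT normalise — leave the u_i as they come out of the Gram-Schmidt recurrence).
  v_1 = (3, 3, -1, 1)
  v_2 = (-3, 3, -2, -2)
Orthogonal basis:
  u_1 = (3, 3, -1, 1)
  u_2 = (-3, 3, -2, -2)

Apply the Gram-Schmidt recurrence
  u_1 = v_1
  u_i = v_i − Σ_{j<i} ((v_i · u_j) / (u_j · u_j)) · u_j.

Step by step this gives:
  u_1 = (3, 3, -1, 1)
  u_2 = (-3, 3, -2, -2)

Orthogonality check:
  u_2 · u_1 = 0 (should be 0)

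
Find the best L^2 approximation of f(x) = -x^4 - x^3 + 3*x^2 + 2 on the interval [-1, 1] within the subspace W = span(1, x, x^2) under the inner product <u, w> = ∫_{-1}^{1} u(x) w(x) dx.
g(x) = 15*x^2/7 - 3*x/5 + 73/35

The best approximation g ∈ W is the orthogonal projection of f onto W. Writing g = a_0 + a_1 x + a_2 x^2, the coefficients solve the normal equations G · a = b where
  G_{ij} = <φ_i, φ_j> and b_i = <f, φ_i>, with φ_0 = 1, φ_1 = x, φ_2 = x^2.
G =
  [2, 0, 2/3]
  [0, 2/3, 0]
  [2/3, 0, 2/5],
b = (28/5, -2/5, 236/105).
Solving gives a_0 = 73/35, a_1 = -3/5, a_2 = 15/7, so
  g(x) = 15*x^2/7 - 3*x/5 + 73/35.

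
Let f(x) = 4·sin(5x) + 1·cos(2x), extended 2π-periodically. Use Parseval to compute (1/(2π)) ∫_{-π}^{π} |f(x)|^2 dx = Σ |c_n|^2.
Σ |c_n|^2 = 17/2

Expand |f|^2 and use orthogonality of {sin(nx), cos(mx)} on [-π, π]:
  ∫_{-π}^{π} sin(nx)^2 dx = π, ∫ cos(mx)^2 dx = π, and cross terms integrate to 0.
So ∫_{-π}^{π} f(x)^2 dx = 4^2 · π + 1^2 · π = (16 + 1)π.
Divide by 2π: (16 + 1)/2 = 17/2.
By Parseval, this equals Σ |c_n|^2.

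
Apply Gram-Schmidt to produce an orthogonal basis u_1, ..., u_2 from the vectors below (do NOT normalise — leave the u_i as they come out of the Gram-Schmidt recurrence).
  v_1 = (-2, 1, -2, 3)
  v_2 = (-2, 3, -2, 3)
Orthogonal basis:
  u_1 = (-2, 1, -2, 3)
  u_2 = (2/9, 17/9, 2/9, -1/3)

Apply the Gram-Schmidt recurrence
  u_1 = v_1
  u_i = v_i − Σ_{j<i} ((v_i · u_j) / (u_j · u_j)) · u_j.

Step by step this gives:
  u_1 = (-2, 1, -2, 3)
  u_2 = (2/9, 17/9, 2/9, -1/3)

Orthogonality check:
  u_2 · u_1 = 0 (should be 0)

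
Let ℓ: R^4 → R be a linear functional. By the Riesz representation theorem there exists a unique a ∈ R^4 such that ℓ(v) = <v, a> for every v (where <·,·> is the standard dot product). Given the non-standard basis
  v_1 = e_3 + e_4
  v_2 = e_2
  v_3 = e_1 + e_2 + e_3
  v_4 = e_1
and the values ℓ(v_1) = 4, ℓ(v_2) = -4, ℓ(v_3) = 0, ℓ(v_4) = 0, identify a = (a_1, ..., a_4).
a = (0, -4, 4, 0)

Write a = (a_1, ..., a_4) in the standard basis. For each basis vector v_i, ℓ(v_i) = <v_i, a> is a linear equation in the a_j's. Collect the n equations into a matrix system V a = ℓ, where row i of V is v_i (expressed in the standard basis). Since V is invertible (lower-triangular with 1s on the diagonal, up to permutation), solve by back-substitution:
  V =
[[0, 0, 1, 1],
 [0, 1, 0, 0],
 [1, 1, 1, 0],
 [1, 0, 0, 0]]
  V a = (4, -4, 0, 0)
Solving gives a = (0, -4, 4, 0).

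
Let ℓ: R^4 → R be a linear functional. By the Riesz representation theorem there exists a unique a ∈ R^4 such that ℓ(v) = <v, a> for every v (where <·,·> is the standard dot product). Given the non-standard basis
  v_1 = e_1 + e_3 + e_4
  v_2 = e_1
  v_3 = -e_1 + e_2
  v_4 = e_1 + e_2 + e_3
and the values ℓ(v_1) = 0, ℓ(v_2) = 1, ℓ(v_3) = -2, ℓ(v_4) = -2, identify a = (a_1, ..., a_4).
a = (1, -1, -2, 1)

Write a = (a_1, ..., a_4) in the standard basis. For each basis vector v_i, ℓ(v_i) = <v_i, a> is a linear equation in the a_j's. Collect the n equations into a matrix system V a = ℓ, where row i of V is v_i (expressed in the standard basis). Since V is invertible (lower-triangular with 1s on the diagonal, up to permutation), solve by back-substitution:
  V =
[[1, 0, 1, 1],
 [1, 0, 0, 0],
 [-1, 1, 0, 0],
 [1, 1, 1, 0]]
  V a = (0, 1, -2, -2)
Solving gives a = (1, -1, -2, 1).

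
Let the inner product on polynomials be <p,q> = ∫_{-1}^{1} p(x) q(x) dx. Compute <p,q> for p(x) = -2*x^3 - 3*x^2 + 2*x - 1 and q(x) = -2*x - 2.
<p,q> = 104/15

Expand the product: p(x)·q(x) = 4*x^4 + 10*x^3 + 2*x^2 - 2*x + 2.
∫_{-1}^{1} of each monomial x^k gives [2/(k+1) if k even, 0 if k odd]. Integrating term-by-term (or equivalently evaluating the antiderivative F(x) = 4*x^5/5 + 5*x^4/2 + 2*x^3/3 - x^2 + 2*x at the endpoints):
  F(1) − F(−1) = 149/30 − (-59/30) = 104/15.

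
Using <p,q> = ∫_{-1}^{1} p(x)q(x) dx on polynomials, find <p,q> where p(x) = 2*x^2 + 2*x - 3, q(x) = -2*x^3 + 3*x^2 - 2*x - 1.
<p,q> = -16/5

Expand the product: p(x)·q(x) = -4*x^5 + 2*x^4 + 8*x^3 - 15*x^2 + 4*x + 3.
∫_{-1}^{1} of each monomial x^k gives [2/(k+1) if k even, 0 if k odd]. Integrating term-by-term (or equivalently evaluating the antiderivative F(x) = -2*x^6/3 + 2*x^5/5 + 2*x^4 - 5*x^3 + 2*x^2 + 3*x at the endpoints):
  F(1) − F(−1) = 26/15 − (74/15) = -16/5.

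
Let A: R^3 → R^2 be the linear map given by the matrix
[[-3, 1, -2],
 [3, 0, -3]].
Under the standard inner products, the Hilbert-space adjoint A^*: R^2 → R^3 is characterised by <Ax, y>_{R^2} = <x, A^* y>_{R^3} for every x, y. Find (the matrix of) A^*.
A^* = A^T =
[[-3, 3],
 [1, 0],
 [-2, -3]]

For real matrices with standard dot products, the defining identity <Ax, y> = <x, A^* y> gives (Ax)^T y = x^T (A^*) y, i.e. x^T A^T y = x^T (A^*) y. Since this holds for all x, y, we must have A^* = A^T. Therefore
A^* =
[[-3, 3],
 [1, 0],
 [-2, -3]].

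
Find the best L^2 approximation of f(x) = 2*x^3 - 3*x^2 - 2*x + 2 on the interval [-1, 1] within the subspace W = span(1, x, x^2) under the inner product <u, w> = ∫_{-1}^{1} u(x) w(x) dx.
g(x) = -3*x^2 - 4*x/5 + 2

The best approximation g ∈ W is the orthogonal projection of f onto W. Writing g = a_0 + a_1 x + a_2 x^2, the coefficients solve the normal equations G · a = b where
  G_{ij} = <φ_i, φ_j> and b_i = <f, φ_i>, with φ_0 = 1, φ_1 = x, φ_2 = x^2.
G =
  [2, 0, 2/3]
  [0, 2/3, 0]
  [2/3, 0, 2/5],
b = (2, -8/15, 2/15).
Solving gives a_0 = 2, a_1 = -4/5, a_2 = -3, so
  g(x) = -3*x^2 - 4*x/5 + 2.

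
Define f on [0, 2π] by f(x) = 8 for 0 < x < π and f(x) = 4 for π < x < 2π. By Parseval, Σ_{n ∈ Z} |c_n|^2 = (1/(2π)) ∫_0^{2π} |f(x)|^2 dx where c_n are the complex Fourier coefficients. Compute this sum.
Σ |c_n|^2 = 40

Parseval equates the L^2 energy of f (normalised by 1/(2π)) with the ℓ^2 sum of its Fourier coefficients: (1/(2π)) ∫_0^{2π} |f|^2 = Σ |c_n|^2.
Compute the left side: (1/(2π)) [∫_0^π 8^2 dx + ∫_π^{2π} 4^2 dx] = (1/(2π)) · (64π + 16π) = (64 + 16)/2 = 40.
So Σ_{n ∈ Z} |c_n|^2 = 40.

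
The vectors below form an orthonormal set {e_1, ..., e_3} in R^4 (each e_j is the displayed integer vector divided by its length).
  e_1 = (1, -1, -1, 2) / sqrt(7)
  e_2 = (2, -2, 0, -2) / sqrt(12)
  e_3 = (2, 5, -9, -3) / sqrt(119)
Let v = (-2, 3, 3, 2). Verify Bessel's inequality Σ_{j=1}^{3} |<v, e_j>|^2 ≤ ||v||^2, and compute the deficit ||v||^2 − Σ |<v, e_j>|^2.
Σ |<v, e_j>|^2 = 1157/51; ||v||^2 = 26; deficit = 169/51

Write each e_j = u_j / sqrt(<u_j, u_j>) where u_j is the displayed integer vector. Then <v, e_j> = <v, u_j> / sqrt(<u_j, u_j>), so |<v, e_j>|^2 = <v, u_j>^2 / <u_j, u_j>.
Coefficients: <v, e_1> = -4/sqrt(7), <v, e_2> = -14/sqrt(12), <v, e_3> = -22/sqrt(119).
Square and sum: Σ |<v, e_j>|^2 = 1157/51.
Compute ||v||^2 = v·v = 26.
Deficit = 26 − 1157/51 = 169/51 ≥ 0, confirming Bessel's inequality. (The deficit equals ||v − Σ <v,e_j> e_j||^2, the squared distance from v to span{e_j}.)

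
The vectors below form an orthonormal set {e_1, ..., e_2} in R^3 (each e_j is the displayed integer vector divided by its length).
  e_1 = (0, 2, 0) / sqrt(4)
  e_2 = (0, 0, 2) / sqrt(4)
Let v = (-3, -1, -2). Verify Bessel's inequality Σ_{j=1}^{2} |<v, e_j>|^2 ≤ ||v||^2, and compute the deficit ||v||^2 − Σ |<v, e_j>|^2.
Σ |<v, e_j>|^2 = 5; ||v||^2 = 14; deficit = 9

Write each e_j = u_j / sqrt(<u_j, u_j>) where u_j is the displayed integer vector. Then <v, e_j> = <v, u_j> / sqrt(<u_j, u_j>), so |<v, e_j>|^2 = <v, u_j>^2 / <u_j, u_j>.
Coefficients: <v, e_1> = -2/sqrt(4), <v, e_2> = -4/sqrt(4).
Square and sum: Σ |<v, e_j>|^2 = 5.
Compute ||v||^2 = v·v = 14.
Deficit = 14 − 5 = 9 ≥ 0, confirming Bessel's inequality. (The deficit equals ||v − Σ <v,e_j> e_j||^2, the squared distance from v to span{e_j}.)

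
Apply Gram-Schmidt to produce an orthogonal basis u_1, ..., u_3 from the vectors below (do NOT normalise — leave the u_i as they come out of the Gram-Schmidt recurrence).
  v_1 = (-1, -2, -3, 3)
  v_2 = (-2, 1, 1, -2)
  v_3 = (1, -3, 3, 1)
Orthogonal basis:
  u_1 = (-1, -2, -3, 3)
  u_2 = (-55/23, 5/23, -4/23, -19/23)
  u_3 = (-99/149, -438/149, 410/149, 85/149)

Apply the Gram-Schmidt recurrence
  u_1 = v_1
  u_i = v_i − Σ_{j<i} ((v_i · u_j) / (u_j · u_j)) · u_j.

Step by step this gives:
  u_1 = (-1, -2, -3, 3)
  u_2 = (-55/23, 5/23, -4/23, -19/23)
  u_3 = (-99/149, -438/149, 410/149, 85/149)

Orthogonality check:
  u_2 · u_1 = 0 (should be 0)
  u_3 · u_1 = 0 (should be 0)
  u_3 · u_2 = 0 (should be 0)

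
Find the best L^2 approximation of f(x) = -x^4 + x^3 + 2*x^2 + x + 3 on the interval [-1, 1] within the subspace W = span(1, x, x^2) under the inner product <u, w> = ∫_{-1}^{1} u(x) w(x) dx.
g(x) = 8*x^2/7 + 8*x/5 + 108/35

The best approximation g ∈ W is the orthogonal projection of f onto W. Writing g = a_0 + a_1 x + a_2 x^2, the coefficients solve the normal equations G · a = b where
  G_{ij} = <φ_i, φ_j> and b_i = <f, φ_i>, with φ_0 = 1, φ_1 = x, φ_2 = x^2.
G =
  [2, 0, 2/3]
  [0, 2/3, 0]
  [2/3, 0, 2/5],
b = (104/15, 16/15, 88/35).
Solving gives a_0 = 108/35, a_1 = 8/5, a_2 = 8/7, so
  g(x) = 8*x^2/7 + 8*x/5 + 108/35.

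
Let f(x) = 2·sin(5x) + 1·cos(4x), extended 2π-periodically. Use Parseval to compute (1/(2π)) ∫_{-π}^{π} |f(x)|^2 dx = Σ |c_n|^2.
Σ |c_n|^2 = 5/2

Expand |f|^2 and use orthogonality of {sin(nx), cos(mx)} on [-π, π]:
  ∫_{-π}^{π} sin(nx)^2 dx = π, ∫ cos(mx)^2 dx = π, and cross terms integrate to 0.
So ∫_{-π}^{π} f(x)^2 dx = 2^2 · π + 1^2 · π = (4 + 1)π.
Divide by 2π: (4 + 1)/2 = 5/2.
By Parseval, this equals Σ |c_n|^2.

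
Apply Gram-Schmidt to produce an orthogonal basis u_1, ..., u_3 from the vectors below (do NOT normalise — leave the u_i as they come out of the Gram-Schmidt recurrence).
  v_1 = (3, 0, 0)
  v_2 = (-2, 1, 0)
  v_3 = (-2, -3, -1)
Orthogonal basis:
  u_1 = (3, 0, 0)
  u_2 = (0, 1, 0)
  u_3 = (0, 0, -1)

Apply the Gram-Schmidt recurrence
  u_1 = v_1
  u_i = v_i − Σ_{j<i} ((v_i · u_j) / (u_j · u_j)) · u_j.

Step by step this gives:
  u_1 = (3, 0, 0)
  u_2 = (0, 1, 0)
  u_3 = (0, 0, -1)

Orthogonality check:
  u_2 · u_1 = 0 (should be 0)
  u_3 · u_1 = 0 (should be 0)
  u_3 · u_2 = 0 (should be 0)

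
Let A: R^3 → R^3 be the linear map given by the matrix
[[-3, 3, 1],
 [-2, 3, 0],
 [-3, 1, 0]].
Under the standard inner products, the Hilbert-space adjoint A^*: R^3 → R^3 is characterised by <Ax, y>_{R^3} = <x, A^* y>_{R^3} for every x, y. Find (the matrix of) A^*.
A^* = A^T =
[[-3, -2, -3],
 [3, 3, 1],
 [1, 0, 0]]

For real matrices with standard dot products, the defining identity <Ax, y> = <x, A^* y> gives (Ax)^T y = x^T (A^*) y, i.e. x^T A^T y = x^T (A^*) y. Since this holds for all x, y, we must have A^* = A^T. Therefore
A^* =
[[-3, -2, -3],
 [3, 3, 1],
 [1, 0, 0]].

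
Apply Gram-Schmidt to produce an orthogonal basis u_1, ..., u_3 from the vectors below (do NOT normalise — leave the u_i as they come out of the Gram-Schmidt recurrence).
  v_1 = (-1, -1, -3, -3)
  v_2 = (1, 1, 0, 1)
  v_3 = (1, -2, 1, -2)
Orthogonal basis:
  u_1 = (-1, -1, -3, -3)
  u_2 = (3/4, 3/4, -3/4, 1/4)
  u_3 = (72/35, -33/35, 26/35, -39/35)

Apply the Gram-Schmidt recurrence
  u_1 = v_1
  u_i = v_i − Σ_{j<i} ((v_i · u_j) / (u_j · u_j)) · u_j.

Step by step this gives:
  u_1 = (-1, -1, -3, -3)
  u_2 = (3/4, 3/4, -3/4, 1/4)
  u_3 = (72/35, -33/35, 26/35, -39/35)

Orthogonality check:
  u_2 · u_1 = 0 (should be 0)
  u_3 · u_1 = 0 (should be 0)
  u_3 · u_2 = 0 (should be 0)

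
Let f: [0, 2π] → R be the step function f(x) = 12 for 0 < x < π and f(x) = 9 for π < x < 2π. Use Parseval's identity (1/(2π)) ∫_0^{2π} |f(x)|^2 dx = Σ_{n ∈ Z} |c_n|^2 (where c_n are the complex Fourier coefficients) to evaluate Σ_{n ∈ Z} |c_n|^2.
Σ |c_n|^2 = 225/2

Parseval equates the L^2 energy of f (normalised by 1/(2π)) with the ℓ^2 sum of its Fourier coefficients: (1/(2π)) ∫_0^{2π} |f|^2 = Σ |c_n|^2.
Compute the left side: (1/(2π)) [∫_0^π 12^2 dx + ∫_π^{2π} 9^2 dx] = (1/(2π)) · (144π + 81π) = (144 + 81)/2 = 225/2.
So Σ_{n ∈ Z} |c_n|^2 = 225/2.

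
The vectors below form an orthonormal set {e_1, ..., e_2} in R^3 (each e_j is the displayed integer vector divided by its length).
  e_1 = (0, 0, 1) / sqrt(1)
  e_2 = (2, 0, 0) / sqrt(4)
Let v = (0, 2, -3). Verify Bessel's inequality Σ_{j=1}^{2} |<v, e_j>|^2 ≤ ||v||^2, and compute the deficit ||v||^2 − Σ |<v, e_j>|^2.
Σ |<v, e_j>|^2 = 9; ||v||^2 = 13; deficit = 4

Write each e_j = u_j / sqrt(<u_j, u_j>) where u_j is the displayed integer vector. Then <v, e_j> = <v, u_j> / sqrt(<u_j, u_j>), so |<v, e_j>|^2 = <v, u_j>^2 / <u_j, u_j>.
Coefficients: <v, e_1> = -3/sqrt(1), <v, e_2> = 0/sqrt(4).
Square and sum: Σ |<v, e_j>|^2 = 9.
Compute ||v||^2 = v·v = 13.
Deficit = 13 − 9 = 4 ≥ 0, confirming Bessel's inequality. (The deficit equals ||v − Σ <v,e_j> e_j||^2, the squared distance from v to span{e_j}.)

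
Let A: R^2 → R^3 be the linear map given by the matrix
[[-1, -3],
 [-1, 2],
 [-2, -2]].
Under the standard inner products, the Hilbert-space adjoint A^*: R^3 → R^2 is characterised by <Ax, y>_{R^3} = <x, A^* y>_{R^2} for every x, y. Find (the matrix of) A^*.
A^* = A^T =
[[-1, -1, -2],
 [-3, 2, -2]]

For real matrices with standard dot products, the defining identity <Ax, y> = <x, A^* y> gives (Ax)^T y = x^T (A^*) y, i.e. x^T A^T y = x^T (A^*) y. Since this holds for all x, y, we must have A^* = A^T. Therefore
A^* =
[[-1, -1, -2],
 [-3, 2, -2]].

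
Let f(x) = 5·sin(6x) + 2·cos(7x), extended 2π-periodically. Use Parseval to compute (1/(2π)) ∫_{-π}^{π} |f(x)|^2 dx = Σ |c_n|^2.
Σ |c_n|^2 = 29/2

Expand |f|^2 and use orthogonality of {sin(nx), cos(mx)} on [-π, π]:
  ∫_{-π}^{π} sin(nx)^2 dx = π, ∫ cos(mx)^2 dx = π, and cross terms integrate to 0.
So ∫_{-π}^{π} f(x)^2 dx = 5^2 · π + 2^2 · π = (25 + 4)π.
Divide by 2π: (25 + 4)/2 = 29/2.
By Parseval, this equals Σ |c_n|^2.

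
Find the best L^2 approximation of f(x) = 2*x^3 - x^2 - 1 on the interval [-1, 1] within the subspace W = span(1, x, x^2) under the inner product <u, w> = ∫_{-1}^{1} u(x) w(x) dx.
g(x) = -x^2 + 6*x/5 - 1

The best approximation g ∈ W is the orthogonal projection of f onto W. Writing g = a_0 + a_1 x + a_2 x^2, the coefficients solve the normal equations G · a = b where
  G_{ij} = <φ_i, φ_j> and b_i = <f, φ_i>, with φ_0 = 1, φ_1 = x, φ_2 = x^2.
G =
  [2, 0, 2/3]
  [0, 2/3, 0]
  [2/3, 0, 2/5],
b = (-8/3, 4/5, -16/15).
Solving gives a_0 = -1, a_1 = 6/5, a_2 = -1, so
  g(x) = -x^2 + 6*x/5 - 1.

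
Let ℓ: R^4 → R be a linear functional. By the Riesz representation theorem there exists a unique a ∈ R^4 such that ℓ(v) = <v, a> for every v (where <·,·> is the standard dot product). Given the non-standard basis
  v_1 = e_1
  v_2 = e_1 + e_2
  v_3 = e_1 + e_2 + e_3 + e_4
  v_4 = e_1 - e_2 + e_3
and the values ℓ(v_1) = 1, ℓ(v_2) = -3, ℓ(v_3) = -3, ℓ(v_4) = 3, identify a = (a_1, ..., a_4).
a = (1, -4, -2, 2)

Write a = (a_1, ..., a_4) in the standard basis. For each basis vector v_i, ℓ(v_i) = <v_i, a> is a linear equation in the a_j's. Collect the n equations into a matrix system V a = ℓ, where row i of V is v_i (expressed in the standard basis). Since V is invertible (lower-triangular with 1s on the diagonal, up to permutation), solve by back-substitution:
  V =
[[1, 0, 0, 0],
 [1, 1, 0, 0],
 [1, 1, 1, 1],
 [1, -1, 1, 0]]
  V a = (1, -3, -3, 3)
Solving gives a = (1, -4, -2, 2).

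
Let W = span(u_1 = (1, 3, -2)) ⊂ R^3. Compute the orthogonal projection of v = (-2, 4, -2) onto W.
proj_W(v) = (1, 3, -2)

Set up U = [u_1 | ... | u_1] ∈ R^(3×1). The projector onto W = col(U) is P = U (U^T U)^(-1) U^T.
Compute U^T U =
  [14],
and U^T v = (14).
Solve U^T U · c = U^T v for the coefficients: c = (1). The projection is proj_W(v) = U c.
Check: (v - proj_W(v)) · u_1 = 0  (should be 0).
Result: proj_W(v) = (1, 3, -2).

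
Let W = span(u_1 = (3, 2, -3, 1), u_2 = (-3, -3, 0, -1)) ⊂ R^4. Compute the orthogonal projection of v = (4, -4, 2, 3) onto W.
proj_W(v) = (72/181, 101/181, 87/181, 24/181)

Set up U = [u_1 | ... | u_2] ∈ R^(4×2). The projector onto W = col(U) is P = U (U^T U)^(-1) U^T.
Compute U^T U =
  [23, -16]
  [-16, 19],
and U^T v = (1, -3).
Solve U^T U · c = U^T v for the coefficients: c = (-29/181, -53/181). The projection is proj_W(v) = U c.
Check: (v - proj_W(v)) · u_1 = 0  (should be 0).
Check: (v - proj_W(v)) · u_2 = 0  (should be 0).
Result: proj_W(v) = (72/181, 101/181, 87/181, 24/181).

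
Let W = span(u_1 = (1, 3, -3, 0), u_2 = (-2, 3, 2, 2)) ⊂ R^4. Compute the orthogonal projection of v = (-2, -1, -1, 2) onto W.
proj_W(v) = (-163/398, 21/199, 253/398, 59/199)

Set up U = [u_1 | ... | u_2] ∈ R^(4×2). The projector onto W = col(U) is P = U (U^T U)^(-1) U^T.
Compute U^T U =
  [19, 1]
  [1, 21],
and U^T v = (-2, 3).
Solve U^T U · c = U^T v for the coefficients: c = (-45/398, 59/398). The projection is proj_W(v) = U c.
Check: (v - proj_W(v)) · u_1 = 0  (should be 0).
Check: (v - proj_W(v)) · u_2 = 0  (should be 0).
Result: proj_W(v) = (-163/398, 21/199, 253/398, 59/199).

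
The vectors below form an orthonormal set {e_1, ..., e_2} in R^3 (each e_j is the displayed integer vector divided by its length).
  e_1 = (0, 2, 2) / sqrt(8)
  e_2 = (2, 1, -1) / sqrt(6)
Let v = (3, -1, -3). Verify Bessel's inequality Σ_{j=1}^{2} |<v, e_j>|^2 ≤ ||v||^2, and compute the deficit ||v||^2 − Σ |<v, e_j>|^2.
Σ |<v, e_j>|^2 = 56/3; ||v||^2 = 19; deficit = 1/3

Write each e_j = u_j / sqrt(<u_j, u_j>) where u_j is the displayed integer vector. Then <v, e_j> = <v, u_j> / sqrt(<u_j, u_j>), so |<v, e_j>|^2 = <v, u_j>^2 / <u_j, u_j>.
Coefficients: <v, e_1> = -8/sqrt(8), <v, e_2> = 8/sqrt(6).
Square and sum: Σ |<v, e_j>|^2 = 56/3.
Compute ||v||^2 = v·v = 19.
Deficit = 19 − 56/3 = 1/3 ≥ 0, confirming Bessel's inequality. (The deficit equals ||v − Σ <v,e_j> e_j||^2, the squared distance from v to span{e_j}.)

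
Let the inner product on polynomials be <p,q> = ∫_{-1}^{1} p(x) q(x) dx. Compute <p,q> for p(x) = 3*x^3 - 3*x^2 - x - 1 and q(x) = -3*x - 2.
<p,q> = 32/5

Expand the product: p(x)·q(x) = -9*x^4 + 3*x^3 + 9*x^2 + 5*x + 2.
∫_{-1}^{1} of each monomial x^k gives [2/(k+1) if k even, 0 if k odd]. Integrating term-by-term (or equivalently evaluating the antiderivative F(x) = -9*x^5/5 + 3*x^4/4 + 3*x^3 + 5*x^2/2 + 2*x at the endpoints):
  F(1) − F(−1) = 129/20 − (1/20) = 32/5.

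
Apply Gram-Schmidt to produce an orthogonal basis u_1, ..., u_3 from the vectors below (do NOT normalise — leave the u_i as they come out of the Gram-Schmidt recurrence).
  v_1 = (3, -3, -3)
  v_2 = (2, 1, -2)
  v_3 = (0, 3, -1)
Orthogonal basis:
  u_1 = (3, -3, -3)
  u_2 = (1, 2, -1)
  u_3 = (-1/2, 0, -1/2)

Apply the Gram-Schmidt recurrence
  u_1 = v_1
  u_i = v_i − Σ_{j<i} ((v_i · u_j) / (u_j · u_j)) · u_j.

Step by step this gives:
  u_1 = (3, -3, -3)
  u_2 = (1, 2, -1)
  u_3 = (-1/2, 0, -1/2)

Orthogonality check:
  u_2 · u_1 = 0 (should be 0)
  u_3 · u_1 = 0 (should be 0)
  u_3 · u_2 = 0 (should be 0)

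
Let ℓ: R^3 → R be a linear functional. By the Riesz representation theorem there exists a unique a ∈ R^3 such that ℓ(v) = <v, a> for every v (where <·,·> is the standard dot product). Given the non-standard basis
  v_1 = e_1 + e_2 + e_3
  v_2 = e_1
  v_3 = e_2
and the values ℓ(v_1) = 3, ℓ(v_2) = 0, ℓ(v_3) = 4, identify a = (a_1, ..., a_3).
a = (0, 4, -1)

Write a = (a_1, ..., a_3) in the standard basis. For each basis vector v_i, ℓ(v_i) = <v_i, a> is a linear equation in the a_j's. Collect the n equations into a matrix system V a = ℓ, where row i of V is v_i (expressed in the standard basis). Since V is invertible (lower-triangular with 1s on the diagonal, up to permutation), solve by back-substitution:
  V =
[[1, 1, 1],
 [1, 0, 0],
 [0, 1, 0]]
  V a = (3, 0, 4)
Solving gives a = (0, 4, -1).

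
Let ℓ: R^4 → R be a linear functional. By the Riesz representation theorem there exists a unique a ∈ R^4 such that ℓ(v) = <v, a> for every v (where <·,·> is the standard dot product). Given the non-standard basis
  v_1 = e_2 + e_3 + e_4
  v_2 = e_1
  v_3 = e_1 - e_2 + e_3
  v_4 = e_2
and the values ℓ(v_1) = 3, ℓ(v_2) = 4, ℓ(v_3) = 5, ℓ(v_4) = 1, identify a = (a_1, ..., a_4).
a = (4, 1, 2, 0)

Write a = (a_1, ..., a_4) in the standard basis. For each basis vector v_i, ℓ(v_i) = <v_i, a> is a linear equation in the a_j's. Collect the n equations into a matrix system V a = ℓ, where row i of V is v_i (expressed in the standard basis). Since V is invertible (lower-triangular with 1s on the diagonal, up to permutation), solve by back-substitution:
  V =
[[0, 1, 1, 1],
 [1, 0, 0, 0],
 [1, -1, 1, 0],
 [0, 1, 0, 0]]
  V a = (3, 4, 5, 1)
Solving gives a = (4, 1, 2, 0).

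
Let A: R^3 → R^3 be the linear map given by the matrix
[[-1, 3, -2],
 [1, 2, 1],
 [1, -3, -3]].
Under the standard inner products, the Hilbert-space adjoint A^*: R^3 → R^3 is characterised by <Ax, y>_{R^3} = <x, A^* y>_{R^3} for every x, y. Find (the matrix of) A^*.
A^* = A^T =
[[-1, 1, 1],
 [3, 2, -3],
 [-2, 1, -3]]

For real matrices with standard dot products, the defining identity <Ax, y> = <x, A^* y> gives (Ax)^T y = x^T (A^*) y, i.e. x^T A^T y = x^T (A^*) y. Since this holds for all x, y, we must have A^* = A^T. Therefore
A^* =
[[-1, 1, 1],
 [3, 2, -3],
 [-2, 1, -3]].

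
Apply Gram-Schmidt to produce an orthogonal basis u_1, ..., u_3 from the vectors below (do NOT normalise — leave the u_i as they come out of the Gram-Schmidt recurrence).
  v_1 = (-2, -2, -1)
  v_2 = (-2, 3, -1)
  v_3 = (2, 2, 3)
Orthogonal basis:
  u_1 = (-2, -2, -1)
  u_2 = (-20/9, 25/9, -10/9)
  u_3 = (-4/5, 0, 8/5)

Apply the Gram-Schmidt recurrence
  u_1 = v_1
  u_i = v_i − Σ_{j<i} ((v_i · u_j) / (u_j · u_j)) · u_j.

Step by step this gives:
  u_1 = (-2, -2, -1)
  u_2 = (-20/9, 25/9, -10/9)
  u_3 = (-4/5, 0, 8/5)

Orthogonality check:
  u_2 · u_1 = 0 (should be 0)
  u_3 · u_1 = 0 (should be 0)
  u_3 · u_2 = 0 (should be 0)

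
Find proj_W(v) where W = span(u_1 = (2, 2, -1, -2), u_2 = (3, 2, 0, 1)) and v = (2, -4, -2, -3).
proj_W(v) = (-99/118, -1/59, -48/59, -289/118)

Set up U = [u_1 | ... | u_2] ∈ R^(4×2). The projector onto W = col(U) is P = U (U^T U)^(-1) U^T.
Compute U^T U =
  [13, 8]
  [8, 14],
and U^T v = (4, -5).
Solve U^T U · c = U^T v for the coefficients: c = (48/59, -97/118). The projection is proj_W(v) = U c.
Check: (v - proj_W(v)) · u_1 = 0  (should be 0).
Check: (v - proj_W(v)) · u_2 = 0  (should be 0).
Result: proj_W(v) = (-99/118, -1/59, -48/59, -289/118).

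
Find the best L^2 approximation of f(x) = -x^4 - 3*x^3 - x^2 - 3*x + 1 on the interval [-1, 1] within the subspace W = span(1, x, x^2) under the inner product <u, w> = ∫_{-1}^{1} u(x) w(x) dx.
g(x) = -13*x^2/7 - 24*x/5 + 38/35

The best approximation g ∈ W is the orthogonal projection of f onto W. Writing g = a_0 + a_1 x + a_2 x^2, the coefficients solve the normal equations G · a = b where
  G_{ij} = <φ_i, φ_j> and b_i = <f, φ_i>, with φ_0 = 1, φ_1 = x, φ_2 = x^2.
G =
  [2, 0, 2/3]
  [0, 2/3, 0]
  [2/3, 0, 2/5],
b = (14/15, -16/5, -2/105).
Solving gives a_0 = 38/35, a_1 = -24/5, a_2 = -13/7, so
  g(x) = -13*x^2/7 - 24*x/5 + 38/35.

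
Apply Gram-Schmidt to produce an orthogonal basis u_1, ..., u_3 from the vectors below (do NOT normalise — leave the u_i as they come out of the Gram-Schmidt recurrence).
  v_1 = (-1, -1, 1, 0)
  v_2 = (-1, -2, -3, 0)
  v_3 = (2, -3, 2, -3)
Orthogonal basis:
  u_1 = (-1, -1, 1, 0)
  u_2 = (-1, -2, -3, 0)
  u_3 = (20/7, -16/7, 4/7, -3)

Apply the Gram-Schmidt recurrence
  u_1 = v_1
  u_i = v_i − Σ_{j<i} ((v_i · u_j) / (u_j · u_j)) · u_j.

Step by step this gives:
  u_1 = (-1, -1, 1, 0)
  u_2 = (-1, -2, -3, 0)
  u_3 = (20/7, -16/7, 4/7, -3)

Orthogonality check:
  u_2 · u_1 = 0 (should be 0)
  u_3 · u_1 = 0 (should be 0)
  u_3 · u_2 = 0 (should be 0)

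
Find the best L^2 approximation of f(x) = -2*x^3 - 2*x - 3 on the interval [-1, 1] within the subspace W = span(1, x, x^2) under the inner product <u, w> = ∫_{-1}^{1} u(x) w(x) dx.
g(x) = -16*x/5 - 3

The best approximation g ∈ W is the orthogonal projection of f onto W. Writing g = a_0 + a_1 x + a_2 x^2, the coefficients solve the normal equations G · a = b where
  G_{ij} = <φ_i, φ_j> and b_i = <f, φ_i>, with φ_0 = 1, φ_1 = x, φ_2 = x^2.
G =
  [2, 0, 2/3]
  [0, 2/3, 0]
  [2/3, 0, 2/5],
b = (-6, -32/15, -2).
Solving gives a_0 = -3, a_1 = -16/5, a_2 = 0, so
  g(x) = -16*x/5 - 3.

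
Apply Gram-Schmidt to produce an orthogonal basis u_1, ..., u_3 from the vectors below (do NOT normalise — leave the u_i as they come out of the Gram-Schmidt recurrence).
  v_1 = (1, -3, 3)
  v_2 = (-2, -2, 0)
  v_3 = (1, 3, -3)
Orthogonal basis:
  u_1 = (1, -3, 3)
  u_2 = (-42/19, -26/19, -12/19)
  u_3 = (9/17, -9/17, -12/17)

Apply the Gram-Schmidt recurrence
  u_1 = v_1
  u_i = v_i − Σ_{j<i} ((v_i · u_j) / (u_j · u_j)) · u_j.

Step by step this gives:
  u_1 = (1, -3, 3)
  u_2 = (-42/19, -26/19, -12/19)
  u_3 = (9/17, -9/17, -12/17)

Orthogonality check:
  u_2 · u_1 = 0 (should be 0)
  u_3 · u_1 = 0 (should be 0)
  u_3 · u_2 = 0 (should be 0)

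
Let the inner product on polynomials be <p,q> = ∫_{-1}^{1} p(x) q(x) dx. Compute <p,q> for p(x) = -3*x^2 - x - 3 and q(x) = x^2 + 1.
<p,q> = -56/5

Expand the product: p(x)·q(x) = -3*x^4 - x^3 - 6*x^2 - x - 3.
∫_{-1}^{1} of each monomial x^k gives [2/(k+1) if k even, 0 if k odd]. Integrating term-by-term (or equivalently evaluating the antiderivative F(x) = -3*x^5/5 - x^4/4 - 2*x^3 - x^2/2 - 3*x at the endpoints):
  F(1) − F(−1) = -127/20 − (97/20) = -56/5.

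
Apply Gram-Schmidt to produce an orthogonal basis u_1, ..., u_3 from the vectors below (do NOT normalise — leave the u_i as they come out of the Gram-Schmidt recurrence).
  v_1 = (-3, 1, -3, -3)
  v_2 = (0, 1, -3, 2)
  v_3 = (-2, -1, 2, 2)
Orthogonal basis:
  u_1 = (-3, 1, -3, -3)
  u_2 = (3/7, 6/7, -18/7, 17/7)
  u_3 = (-505/188, -117/188, 163/188, 303/188)

Apply the Gram-Schmidt recurrence
  u_1 = v_1
  u_i = v_i − Σ_{j<i} ((v_i · u_j) / (u_j · u_j)) · u_j.

Step by step this gives:
  u_1 = (-3, 1, -3, -3)
  u_2 = (3/7, 6/7, -18/7, 17/7)
  u_3 = (-505/188, -117/188, 163/188, 303/188)

Orthogonality check:
  u_2 · u_1 = 0 (should be 0)
  u_3 · u_1 = 0 (should be 0)
  u_3 · u_2 = 0 (should be 0)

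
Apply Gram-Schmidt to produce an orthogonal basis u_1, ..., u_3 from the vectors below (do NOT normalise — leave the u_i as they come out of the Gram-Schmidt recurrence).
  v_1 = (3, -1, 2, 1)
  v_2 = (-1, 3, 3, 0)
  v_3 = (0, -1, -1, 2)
Orthogonal basis:
  u_1 = (3, -1, 2, 1)
  u_2 = (-1, 3, 3, 0)
  u_3 = (-49/95, 4/285, -53/285, 29/15)

Apply the Gram-Schmidt recurrence
  u_1 = v_1
  u_i = v_i − Σ_{j<i} ((v_i · u_j) / (u_j · u_j)) · u_j.

Step by step this gives:
  u_1 = (3, -1, 2, 1)
  u_2 = (-1, 3, 3, 0)
  u_3 = (-49/95, 4/285, -53/285, 29/15)

Orthogonality check:
  u_2 · u_1 = 0 (should be 0)
  u_3 · u_1 = 0 (should be 0)
  u_3 · u_2 = 0 (should be 0)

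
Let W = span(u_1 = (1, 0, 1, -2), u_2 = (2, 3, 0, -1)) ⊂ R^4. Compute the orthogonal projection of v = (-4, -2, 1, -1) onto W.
proj_W(v) = (-55/34, -111/34, 19/34, -1/34)

Set up U = [u_1 | ... | u_2] ∈ R^(4×2). The projector onto W = col(U) is P = U (U^T U)^(-1) U^T.
Compute U^T U =
  [6, 4]
  [4, 14],
and U^T v = (-1, -13).
Solve U^T U · c = U^T v for the coefficients: c = (19/34, -37/34). The projection is proj_W(v) = U c.
Check: (v - proj_W(v)) · u_1 = 0  (should be 0).
Check: (v - proj_W(v)) · u_2 = 0  (should be 0).
Result: proj_W(v) = (-55/34, -111/34, 19/34, -1/34).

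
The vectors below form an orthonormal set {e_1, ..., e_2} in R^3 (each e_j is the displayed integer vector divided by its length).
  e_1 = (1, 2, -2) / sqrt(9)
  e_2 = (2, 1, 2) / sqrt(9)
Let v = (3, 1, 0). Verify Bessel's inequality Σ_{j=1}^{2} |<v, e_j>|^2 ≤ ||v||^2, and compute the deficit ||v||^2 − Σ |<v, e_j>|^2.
Σ |<v, e_j>|^2 = 74/9; ||v||^2 = 10; deficit = 16/9

Write each e_j = u_j / sqrt(<u_j, u_j>) where u_j is the displayed integer vector. Then <v, e_j> = <v, u_j> / sqrt(<u_j, u_j>), so |<v, e_j>|^2 = <v, u_j>^2 / <u_j, u_j>.
Coefficients: <v, e_1> = 5/sqrt(9), <v, e_2> = 7/sqrt(9).
Square and sum: Σ |<v, e_j>|^2 = 74/9.
Compute ||v||^2 = v·v = 10.
Deficit = 10 − 74/9 = 16/9 ≥ 0, confirming Bessel's inequality. (The deficit equals ||v − Σ <v,e_j> e_j||^2, the squared distance from v to span{e_j}.)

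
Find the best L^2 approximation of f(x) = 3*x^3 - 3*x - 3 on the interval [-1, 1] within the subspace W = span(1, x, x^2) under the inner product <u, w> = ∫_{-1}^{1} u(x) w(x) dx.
g(x) = -6*x/5 - 3

The best approximation g ∈ W is the orthogonal projection of f onto W. Writing g = a_0 + a_1 x + a_2 x^2, the coefficients solve the normal equations G · a = b where
  G_{ij} = <φ_i, φ_j> and b_i = <f, φ_i>, with φ_0 = 1, φ_1 = x, φ_2 = x^2.
G =
  [2, 0, 2/3]
  [0, 2/3, 0]
  [2/3, 0, 2/5],
b = (-6, -4/5, -2).
Solving gives a_0 = -3, a_1 = -6/5, a_2 = 0, so
  g(x) = -6*x/5 - 3.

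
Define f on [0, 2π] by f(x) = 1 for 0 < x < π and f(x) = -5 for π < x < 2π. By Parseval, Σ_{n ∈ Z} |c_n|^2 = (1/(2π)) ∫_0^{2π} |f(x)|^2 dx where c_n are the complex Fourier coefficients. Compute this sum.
Σ |c_n|^2 = 13

Parseval equates the L^2 energy of f (normalised by 1/(2π)) with the ℓ^2 sum of its Fourier coefficients: (1/(2π)) ∫_0^{2π} |f|^2 = Σ |c_n|^2.
Compute the left side: (1/(2π)) [∫_0^π 1^2 dx + ∫_π^{2π} (-5)^2 dx] = (1/(2π)) · (1π + 25π) = (1 + 25)/2 = 13.
So Σ_{n ∈ Z} |c_n|^2 = 13.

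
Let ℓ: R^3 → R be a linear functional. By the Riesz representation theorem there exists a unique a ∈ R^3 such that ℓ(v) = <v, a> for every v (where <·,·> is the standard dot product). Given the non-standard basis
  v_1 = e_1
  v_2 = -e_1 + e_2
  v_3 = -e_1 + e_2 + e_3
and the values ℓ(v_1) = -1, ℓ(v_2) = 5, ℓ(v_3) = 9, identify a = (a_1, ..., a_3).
a = (-1, 4, 4)

Write a = (a_1, ..., a_3) in the standard basis. For each basis vector v_i, ℓ(v_i) = <v_i, a> is a linear equation in the a_j's. Collect the n equations into a matrix system V a = ℓ, where row i of V is v_i (expressed in the standard basis). Since V is invertible (lower-triangular with 1s on the diagonal, up to permutation), solve by back-substitution:
  V =
[[1, 0, 0],
 [-1, 1, 0],
 [-1, 1, 1]]
  V a = (-1, 5, 9)
Solving gives a = (-1, 4, 4).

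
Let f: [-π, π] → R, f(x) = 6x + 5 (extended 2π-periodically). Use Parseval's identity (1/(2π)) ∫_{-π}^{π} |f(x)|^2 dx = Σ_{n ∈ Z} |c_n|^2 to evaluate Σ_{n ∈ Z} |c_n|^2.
Σ |c_n|^2 = 12π^2 + 25

Expand and integrate term by term over [-π, π]:
  ∫ (6x)^2 dx = 36·(2π^3/3); ∫ 2·6·(5)·x dx = 0 (odd integrand); ∫ 5^2 dx = 25·2π.
So (1/(2π)) ∫_{-π}^{π} (6x + 5)^2 dx = 36π^2/3 + 25 = 12π^2 + 25.
Parseval ⇒ Σ |c_n|^2 = 12π^2 + 25.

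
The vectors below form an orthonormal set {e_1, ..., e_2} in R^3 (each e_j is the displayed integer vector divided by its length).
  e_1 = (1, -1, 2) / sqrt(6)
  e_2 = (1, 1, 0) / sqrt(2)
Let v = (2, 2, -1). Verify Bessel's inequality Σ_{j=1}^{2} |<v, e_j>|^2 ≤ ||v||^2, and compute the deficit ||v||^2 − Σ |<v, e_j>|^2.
Σ |<v, e_j>|^2 = 26/3; ||v||^2 = 9; deficit = 1/3

Write each e_j = u_j / sqrt(<u_j, u_j>) where u_j is the displayed integer vector. Then <v, e_j> = <v, u_j> / sqrt(<u_j, u_j>), so |<v, e_j>|^2 = <v, u_j>^2 / <u_j, u_j>.
Coefficients: <v, e_1> = -2/sqrt(6), <v, e_2> = 4/sqrt(2).
Square and sum: Σ |<v, e_j>|^2 = 26/3.
Compute ||v||^2 = v·v = 9.
Deficit = 9 − 26/3 = 1/3 ≥ 0, confirming Bessel's inequality. (The deficit equals ||v − Σ <v,e_j> e_j||^2, the squared distance from v to span{e_j}.)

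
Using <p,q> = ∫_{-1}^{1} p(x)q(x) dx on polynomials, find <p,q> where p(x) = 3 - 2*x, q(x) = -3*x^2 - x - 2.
<p,q> = -50/3

Expand the product: p(x)·q(x) = 6*x^3 - 7*x^2 + x - 6.
∫_{-1}^{1} of each monomial x^k gives [2/(k+1) if k even, 0 if k odd]. Integrating term-by-term (or equivalently evaluating the antiderivative F(x) = 3*x^4/2 - 7*x^3/3 + x^2/2 - 6*x at the endpoints):
  F(1) − F(−1) = -19/3 − (31/3) = -50/3.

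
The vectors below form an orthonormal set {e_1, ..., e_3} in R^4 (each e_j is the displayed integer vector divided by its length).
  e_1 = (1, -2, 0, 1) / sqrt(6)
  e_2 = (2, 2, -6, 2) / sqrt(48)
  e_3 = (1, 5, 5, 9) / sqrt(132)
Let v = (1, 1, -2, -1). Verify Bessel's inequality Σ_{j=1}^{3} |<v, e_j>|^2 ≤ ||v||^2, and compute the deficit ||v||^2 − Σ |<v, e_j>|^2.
Σ |<v, e_j>|^2 = 199/33; ||v||^2 = 7; deficit = 32/33

Write each e_j = u_j / sqrt(<u_j, u_j>) where u_j is the displayed integer vector. Then <v, e_j> = <v, u_j> / sqrt(<u_j, u_j>), so |<v, e_j>|^2 = <v, u_j>^2 / <u_j, u_j>.
Coefficients: <v, e_1> = -2/sqrt(6), <v, e_2> = 14/sqrt(48), <v, e_3> = -13/sqrt(132).
Square and sum: Σ |<v, e_j>|^2 = 199/33.
Compute ||v||^2 = v·v = 7.
Deficit = 7 − 199/33 = 32/33 ≥ 0, confirming Bessel's inequality. (The deficit equals ||v − Σ <v,e_j> e_j||^2, the squared distance from v to span{e_j}.)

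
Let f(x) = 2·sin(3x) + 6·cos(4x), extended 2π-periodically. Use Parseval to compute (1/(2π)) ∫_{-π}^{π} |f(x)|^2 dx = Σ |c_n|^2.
Σ |c_n|^2 = 20

Expand |f|^2 and use orthogonality of {sin(nx), cos(mx)} on [-π, π]:
  ∫_{-π}^{π} sin(nx)^2 dx = π, ∫ cos(mx)^2 dx = π, and cross terms integrate to 0.
So ∫_{-π}^{π} f(x)^2 dx = 2^2 · π + 6^2 · π = (4 + 36)π.
Divide by 2π: (4 + 36)/2 = 20.
By Parseval, this equals Σ |c_n|^2.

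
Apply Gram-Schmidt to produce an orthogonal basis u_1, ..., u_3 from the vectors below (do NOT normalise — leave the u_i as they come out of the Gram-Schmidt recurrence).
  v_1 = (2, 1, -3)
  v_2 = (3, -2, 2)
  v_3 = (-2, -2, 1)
Orthogonal basis:
  u_1 = (2, 1, -3)
  u_2 = (23/7, -13/7, 11/7)
  u_3 = (-6/13, -3/2, -21/26)

Apply the Gram-Schmidt recurrence
  u_1 = v_1
  u_i = v_i − Σ_{j<i} ((v_i · u_j) / (u_j · u_j)) · u_j.

Step by step this gives:
  u_1 = (2, 1, -3)
  u_2 = (23/7, -13/7, 11/7)
  u_3 = (-6/13, -3/2, -21/26)

Orthogonality check:
  u_2 · u_1 = 0 (should be 0)
  u_3 · u_1 = 0 (should be 0)
  u_3 · u_2 = 0 (should be 0)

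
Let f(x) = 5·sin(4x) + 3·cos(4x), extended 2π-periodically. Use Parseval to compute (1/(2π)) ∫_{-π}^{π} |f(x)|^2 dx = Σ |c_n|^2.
Σ |c_n|^2 = 17

Expand |f|^2 and use orthogonality of {sin(nx), cos(mx)} on [-π, π]:
  ∫_{-π}^{π} sin(nx)^2 dx = π, ∫ cos(mx)^2 dx = π, and cross terms integrate to 0.
So ∫_{-π}^{π} f(x)^2 dx = 5^2 · π + 3^2 · π = (25 + 9)π.
Divide by 2π: (25 + 9)/2 = 17.
By Parseval, this equals Σ |c_n|^2.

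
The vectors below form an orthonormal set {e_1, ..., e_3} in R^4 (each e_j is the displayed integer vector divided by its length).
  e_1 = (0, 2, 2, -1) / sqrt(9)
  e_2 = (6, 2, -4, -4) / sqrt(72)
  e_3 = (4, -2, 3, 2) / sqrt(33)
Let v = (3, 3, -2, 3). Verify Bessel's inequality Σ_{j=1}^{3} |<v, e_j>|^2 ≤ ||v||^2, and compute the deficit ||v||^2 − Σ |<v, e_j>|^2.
Σ |<v, e_j>|^2 = 223/33; ||v||^2 = 31; deficit = 800/33

Write each e_j = u_j / sqrt(<u_j, u_j>) where u_j is the displayed integer vector. Then <v, e_j> = <v, u_j> / sqrt(<u_j, u_j>), so |<v, e_j>|^2 = <v, u_j>^2 / <u_j, u_j>.
Coefficients: <v, e_1> = -1/sqrt(9), <v, e_2> = 20/sqrt(72), <v, e_3> = 6/sqrt(33).
Square and sum: Σ |<v, e_j>|^2 = 223/33.
Compute ||v||^2 = v·v = 31.
Deficit = 31 − 223/33 = 800/33 ≥ 0, confirming Bessel's inequality. (The deficit equals ||v − Σ <v,e_j> e_j||^2, the squared distance from v to span{e_j}.)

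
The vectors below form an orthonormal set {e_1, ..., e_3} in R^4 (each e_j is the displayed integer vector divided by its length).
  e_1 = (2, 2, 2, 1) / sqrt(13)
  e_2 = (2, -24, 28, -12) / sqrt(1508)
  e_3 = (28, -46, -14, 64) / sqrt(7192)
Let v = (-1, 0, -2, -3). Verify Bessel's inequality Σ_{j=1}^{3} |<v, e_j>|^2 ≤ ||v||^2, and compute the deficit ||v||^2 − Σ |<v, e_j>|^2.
Σ |<v, e_j>|^2 = 362/31; ||v||^2 = 14; deficit = 72/31

Write each e_j = u_j / sqrt(<u_j, u_j>) where u_j is the displayed integer vector. Then <v, e_j> = <v, u_j> / sqrt(<u_j, u_j>), so |<v, e_j>|^2 = <v, u_j>^2 / <u_j, u_j>.
Coefficients: <v, e_1> = -9/sqrt(13), <v, e_2> = -22/sqrt(1508), <v, e_3> = -192/sqrt(7192).
Square and sum: Σ |<v, e_j>|^2 = 362/31.
Compute ||v||^2 = v·v = 14.
Deficit = 14 − 362/31 = 72/31 ≥ 0, confirming Bessel's inequality. (The deficit equals ||v − Σ <v,e_j> e_j||^2, the squared distance from v to span{e_j}.)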